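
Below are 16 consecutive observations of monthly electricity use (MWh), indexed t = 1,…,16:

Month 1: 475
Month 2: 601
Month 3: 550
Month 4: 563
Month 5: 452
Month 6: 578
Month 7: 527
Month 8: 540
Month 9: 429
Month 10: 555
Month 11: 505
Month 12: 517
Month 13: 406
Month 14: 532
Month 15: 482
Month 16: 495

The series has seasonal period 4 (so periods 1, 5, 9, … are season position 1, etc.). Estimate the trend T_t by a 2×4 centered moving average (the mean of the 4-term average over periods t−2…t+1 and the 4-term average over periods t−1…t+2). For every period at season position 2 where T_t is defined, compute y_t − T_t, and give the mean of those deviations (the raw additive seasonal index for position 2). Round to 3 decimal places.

50.667

Season position 2 occurs at t = 6, 10, 14 (where T_t is defined).
t=6: T_6 = 527.12500; y_6 − T_6 = 578 − 527.12500 = 50.87500
t=10: T_10 = 504.37500; y_10 − T_10 = 555 − 504.37500 = 50.62500
t=14: T_14 = 481.50000; y_14 − T_14 = 532 − 481.50000 = 50.50000
Mean deviation: (50.87500 + 50.62500 + 50.50000) / 3 = 50.667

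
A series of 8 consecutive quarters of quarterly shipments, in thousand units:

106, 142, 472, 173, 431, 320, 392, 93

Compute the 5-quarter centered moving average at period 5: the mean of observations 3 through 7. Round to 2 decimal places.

Sum of periods 3–7: 472 + 173 + 431 + 320 + 392 = 1788
Divide by 5: 1788 / 5 = 357.60

357.60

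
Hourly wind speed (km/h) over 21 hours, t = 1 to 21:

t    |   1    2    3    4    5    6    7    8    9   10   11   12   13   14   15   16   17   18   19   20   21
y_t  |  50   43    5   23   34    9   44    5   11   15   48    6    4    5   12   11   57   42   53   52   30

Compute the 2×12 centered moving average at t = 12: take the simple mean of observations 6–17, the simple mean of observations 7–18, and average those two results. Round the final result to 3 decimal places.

Sum over 6–17: 9 + 44 + 5 + 11 + 15 + 48 + 6 + 4 + 5 + 12 + 11 + 57 = 227
Sum over 7–18: 44 + 5 + 11 + 15 + 48 + 6 + 4 + 5 + 12 + 11 + 57 + 42 = 260
CMA at t=12 = (227 + 260) / (2·12) = 487 / 24 = 20.292

20.292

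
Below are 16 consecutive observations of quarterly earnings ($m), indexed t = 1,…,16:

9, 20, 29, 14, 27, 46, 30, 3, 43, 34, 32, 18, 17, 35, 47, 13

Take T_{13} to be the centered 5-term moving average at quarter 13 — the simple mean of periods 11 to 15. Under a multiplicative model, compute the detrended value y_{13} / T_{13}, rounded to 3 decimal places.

Trend T_13 = (32 + 18 + 17 + 35 + 47) / 5 = 149/5 = 29.80000
Ratio to trend: 17 / 29.80000 = 0.570

0.570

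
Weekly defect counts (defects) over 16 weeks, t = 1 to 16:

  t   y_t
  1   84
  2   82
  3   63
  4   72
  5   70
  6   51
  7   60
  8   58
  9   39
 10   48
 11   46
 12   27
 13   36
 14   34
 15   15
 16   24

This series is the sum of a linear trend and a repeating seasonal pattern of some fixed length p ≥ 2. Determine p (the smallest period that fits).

First differences y_{t+1} − y_t: -2, -19, 9, -2, -19, 9, -2, -19, …
The difference pattern repeats every 3 terms and not for any smaller step, so p = 3.

3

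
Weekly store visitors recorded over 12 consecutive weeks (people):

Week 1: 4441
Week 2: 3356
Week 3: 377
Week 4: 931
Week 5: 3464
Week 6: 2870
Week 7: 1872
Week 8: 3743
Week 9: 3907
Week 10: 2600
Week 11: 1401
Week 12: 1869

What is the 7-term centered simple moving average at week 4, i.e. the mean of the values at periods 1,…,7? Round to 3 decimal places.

2473.000

Sum of periods 1–7: 4441 + 3356 + 377 + 931 + 3464 + 2870 + 1872 = 17311
Divide by 7: 17311 / 7 = 2473.000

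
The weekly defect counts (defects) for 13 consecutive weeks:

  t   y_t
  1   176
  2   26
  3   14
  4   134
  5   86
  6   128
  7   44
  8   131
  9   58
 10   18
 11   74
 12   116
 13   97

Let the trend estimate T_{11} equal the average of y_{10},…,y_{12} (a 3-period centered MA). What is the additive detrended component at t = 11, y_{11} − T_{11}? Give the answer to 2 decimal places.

Trend T_11 = (18 + 74 + 116) / 3 = 208/3 = 69.3333
Detrended value: 74 − 69.3333 = 4.67

4.67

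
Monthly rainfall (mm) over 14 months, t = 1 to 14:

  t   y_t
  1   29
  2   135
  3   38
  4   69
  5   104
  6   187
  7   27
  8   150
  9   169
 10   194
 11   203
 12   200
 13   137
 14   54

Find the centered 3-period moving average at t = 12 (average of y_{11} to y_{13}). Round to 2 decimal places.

Sum of periods 11–13: 203 + 200 + 137 = 540
Divide by 3: 540 / 3 = 180.00

180.00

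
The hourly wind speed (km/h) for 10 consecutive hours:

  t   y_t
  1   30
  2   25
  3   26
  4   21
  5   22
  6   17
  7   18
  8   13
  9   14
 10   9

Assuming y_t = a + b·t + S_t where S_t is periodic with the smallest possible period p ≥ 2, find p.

First differences y_{t+1} − y_t: -5, 1, -5, 1, -5, 1, …
The difference pattern repeats every 2 terms and not for any smaller step, so p = 2.

2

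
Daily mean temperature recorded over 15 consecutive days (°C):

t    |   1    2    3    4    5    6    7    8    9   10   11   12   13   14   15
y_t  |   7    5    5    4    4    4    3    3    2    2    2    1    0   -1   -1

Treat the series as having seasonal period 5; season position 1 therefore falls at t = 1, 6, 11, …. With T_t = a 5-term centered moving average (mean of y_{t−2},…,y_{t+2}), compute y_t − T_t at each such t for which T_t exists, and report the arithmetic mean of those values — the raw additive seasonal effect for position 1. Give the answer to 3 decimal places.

Season position 1 occurs at t = 6, 11 (where T_t is defined).
t=6: T_6 = 3.60000; y_6 − T_6 = 4 − 3.60000 = 0.40000
t=11: T_11 = 1.40000; y_11 − T_11 = 2 − 1.40000 = 0.60000
Mean deviation: (0.40000 + 0.60000) / 2 = 0.500

0.500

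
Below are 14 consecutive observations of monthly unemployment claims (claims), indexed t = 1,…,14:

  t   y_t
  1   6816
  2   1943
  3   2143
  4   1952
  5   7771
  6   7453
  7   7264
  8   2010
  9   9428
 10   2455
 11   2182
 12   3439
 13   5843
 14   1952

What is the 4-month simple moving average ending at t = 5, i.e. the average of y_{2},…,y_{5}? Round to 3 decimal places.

Sum of periods 2–5: 1943 + 2143 + 1952 + 7771 = 13809
Divide by 4: 13809 / 4 = 3452.250

3452.250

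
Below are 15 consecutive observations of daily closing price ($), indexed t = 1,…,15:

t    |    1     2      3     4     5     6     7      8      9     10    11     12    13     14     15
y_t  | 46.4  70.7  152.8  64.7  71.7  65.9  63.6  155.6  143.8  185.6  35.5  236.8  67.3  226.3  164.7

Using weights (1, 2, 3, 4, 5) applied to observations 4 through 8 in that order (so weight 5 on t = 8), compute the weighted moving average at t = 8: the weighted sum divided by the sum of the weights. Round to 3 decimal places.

Weighted sum: 1·64.7 + 2·71.7 + 3·65.9 + 4·63.6 + 5·155.6 = 64.7 + 143.4 + 197.7 + 254.4 + 778.0 = 1438.2
Weight total: 1 + 2 + 3 + 4 + 5 = 15
WMA = 1438.2 / 15 = 95.880

95.880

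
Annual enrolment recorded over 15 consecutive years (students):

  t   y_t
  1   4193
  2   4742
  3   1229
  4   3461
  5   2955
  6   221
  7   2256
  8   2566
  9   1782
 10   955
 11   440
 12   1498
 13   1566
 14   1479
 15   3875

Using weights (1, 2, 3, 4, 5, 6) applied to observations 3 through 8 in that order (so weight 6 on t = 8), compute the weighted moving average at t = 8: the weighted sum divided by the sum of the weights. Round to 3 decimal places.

2122.667

Weighted sum: 1·1229 + 2·3461 + 3·2955 + 4·221 + 5·2256 + 6·2566 = 1229 + 6922 + 8865 + 884 + 11280 + 15396 = 44576
Weight total: 1 + 2 + 3 + 4 + 5 + 6 = 21
WMA = 44576 / 21 = 2122.667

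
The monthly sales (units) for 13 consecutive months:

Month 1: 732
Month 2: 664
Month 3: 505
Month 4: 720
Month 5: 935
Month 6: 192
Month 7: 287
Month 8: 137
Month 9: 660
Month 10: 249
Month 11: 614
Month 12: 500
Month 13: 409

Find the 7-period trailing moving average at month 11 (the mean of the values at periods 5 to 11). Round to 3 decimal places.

Sum of periods 5–11: 935 + 192 + 287 + 137 + 660 + 249 + 614 = 3074
Divide by 7: 3074 / 7 = 439.143

439.143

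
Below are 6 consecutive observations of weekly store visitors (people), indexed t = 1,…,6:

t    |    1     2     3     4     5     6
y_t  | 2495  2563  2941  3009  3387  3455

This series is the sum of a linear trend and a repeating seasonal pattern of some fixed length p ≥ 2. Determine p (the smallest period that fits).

First differences y_{t+1} − y_t: 68, 378, 68, 378, 68, …
The difference pattern repeats every 2 terms and not for any smaller step, so p = 2.

2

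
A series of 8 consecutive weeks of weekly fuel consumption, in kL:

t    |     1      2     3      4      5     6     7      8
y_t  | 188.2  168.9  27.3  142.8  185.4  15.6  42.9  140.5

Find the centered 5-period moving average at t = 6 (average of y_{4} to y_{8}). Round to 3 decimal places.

105.440

Sum of periods 4–8: 142.8 + 185.4 + 15.6 + 42.9 + 140.5 = 527.2
Divide by 5: 527.2 / 5 = 105.440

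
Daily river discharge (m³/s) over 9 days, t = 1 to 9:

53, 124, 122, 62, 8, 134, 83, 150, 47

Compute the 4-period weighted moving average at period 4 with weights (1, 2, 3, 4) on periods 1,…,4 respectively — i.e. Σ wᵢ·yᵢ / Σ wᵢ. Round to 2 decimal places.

91.50

Weighted sum: 1·53 + 2·124 + 3·122 + 4·62 = 53 + 248 + 366 + 248 = 915
Weight total: 1 + 2 + 3 + 4 = 10
WMA = 915 / 10 = 91.50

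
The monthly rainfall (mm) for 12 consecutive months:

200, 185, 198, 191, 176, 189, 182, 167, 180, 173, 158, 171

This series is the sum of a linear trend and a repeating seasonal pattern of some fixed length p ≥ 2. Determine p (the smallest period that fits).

First differences y_{t+1} − y_t: -15, 13, -7, -15, 13, -7, -15, 13, …
The difference pattern repeats every 3 terms and not for any smaller step, so p = 3.

3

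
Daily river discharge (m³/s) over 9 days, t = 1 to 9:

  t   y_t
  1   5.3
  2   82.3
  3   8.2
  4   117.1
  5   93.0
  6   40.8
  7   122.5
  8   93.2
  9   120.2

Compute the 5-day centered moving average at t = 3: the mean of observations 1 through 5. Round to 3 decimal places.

Sum of periods 1–5: 5.3 + 82.3 + 8.2 + 117.1 + 93.0 = 305.9
Divide by 5: 305.9 / 5 = 61.180

61.180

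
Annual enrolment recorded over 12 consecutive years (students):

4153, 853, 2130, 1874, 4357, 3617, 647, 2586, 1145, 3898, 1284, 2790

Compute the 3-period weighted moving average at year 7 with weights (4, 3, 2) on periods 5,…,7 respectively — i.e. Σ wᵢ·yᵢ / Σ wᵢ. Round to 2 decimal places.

Weighted sum: 4·4357 + 3·3617 + 2·647 = 17428 + 10851 + 1294 = 29573
Weight total: 4 + 3 + 2 = 9
WMA = 29573 / 9 = 3285.89

3285.89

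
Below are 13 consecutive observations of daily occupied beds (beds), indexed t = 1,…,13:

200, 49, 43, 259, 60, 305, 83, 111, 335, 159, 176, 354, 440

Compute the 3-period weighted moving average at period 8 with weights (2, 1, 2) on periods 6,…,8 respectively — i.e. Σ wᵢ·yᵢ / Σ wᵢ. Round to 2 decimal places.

Weighted sum: 2·305 + 1·83 + 2·111 = 610 + 83 + 222 = 915
Weight total: 2 + 1 + 2 = 5
WMA = 915 / 5 = 183.00

183.00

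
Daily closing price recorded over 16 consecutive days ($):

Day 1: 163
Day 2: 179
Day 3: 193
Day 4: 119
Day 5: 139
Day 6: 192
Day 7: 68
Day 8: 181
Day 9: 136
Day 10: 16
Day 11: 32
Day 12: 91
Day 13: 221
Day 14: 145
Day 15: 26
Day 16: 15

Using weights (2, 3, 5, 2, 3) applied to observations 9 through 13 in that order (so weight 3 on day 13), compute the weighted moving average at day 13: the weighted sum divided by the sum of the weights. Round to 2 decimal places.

Weighted sum: 2·136 + 3·16 + 5·32 + 2·91 + 3·221 = 272 + 48 + 160 + 182 + 663 = 1325
Weight total: 2 + 3 + 5 + 2 + 3 = 15
WMA = 1325 / 15 = 88.33

88.33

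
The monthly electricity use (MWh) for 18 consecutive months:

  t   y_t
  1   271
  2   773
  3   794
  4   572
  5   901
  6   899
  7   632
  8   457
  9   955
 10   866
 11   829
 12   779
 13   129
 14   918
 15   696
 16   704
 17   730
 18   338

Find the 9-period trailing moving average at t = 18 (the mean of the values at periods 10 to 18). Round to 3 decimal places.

665.444

Sum of periods 10–18: 866 + 829 + 779 + 129 + 918 + 696 + 704 + 730 + 338 = 5989
Divide by 9: 5989 / 9 = 665.444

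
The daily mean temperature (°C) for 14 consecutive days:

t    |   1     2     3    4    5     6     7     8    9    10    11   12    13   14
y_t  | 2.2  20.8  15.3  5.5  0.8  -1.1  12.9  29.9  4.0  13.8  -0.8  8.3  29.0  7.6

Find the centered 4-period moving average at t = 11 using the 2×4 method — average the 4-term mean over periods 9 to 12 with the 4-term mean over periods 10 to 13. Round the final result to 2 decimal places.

9.45

Sum over 9–12: 4.0 + 13.8 + (-0.8) + 8.3 = 25.3
Sum over 10–13: 13.8 + (-0.8) + 8.3 + 29.0 = 50.3
CMA at t=11 = (25.3 + 50.3) / (2·4) = 75.6 / 8 = 9.45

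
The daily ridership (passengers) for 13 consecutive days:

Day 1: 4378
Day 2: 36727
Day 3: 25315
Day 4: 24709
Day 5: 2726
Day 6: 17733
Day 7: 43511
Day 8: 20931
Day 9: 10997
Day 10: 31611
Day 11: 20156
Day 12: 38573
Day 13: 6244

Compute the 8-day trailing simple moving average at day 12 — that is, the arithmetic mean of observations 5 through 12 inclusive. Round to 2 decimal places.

23279.75

Sum of periods 5–12: 2726 + 17733 + 43511 + 20931 + 10997 + 31611 + 20156 + 38573 = 186238
Divide by 8: 186238 / 8 = 23279.75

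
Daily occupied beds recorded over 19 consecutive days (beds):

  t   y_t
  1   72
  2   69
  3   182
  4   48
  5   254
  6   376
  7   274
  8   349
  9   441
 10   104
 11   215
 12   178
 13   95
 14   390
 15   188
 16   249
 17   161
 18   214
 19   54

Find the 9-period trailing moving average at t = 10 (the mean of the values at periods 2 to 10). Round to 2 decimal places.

Sum of periods 2–10: 69 + 182 + 48 + 254 + 376 + 274 + 349 + 441 + 104 = 2097
Divide by 9: 2097 / 9 = 233.00

233.00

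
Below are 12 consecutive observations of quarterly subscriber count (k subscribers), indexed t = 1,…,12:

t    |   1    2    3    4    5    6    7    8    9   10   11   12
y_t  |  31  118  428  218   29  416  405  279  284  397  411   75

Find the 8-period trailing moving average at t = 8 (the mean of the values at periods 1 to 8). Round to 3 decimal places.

Sum of periods 1–8: 31 + 118 + 428 + 218 + 29 + 416 + 405 + 279 = 1924
Divide by 8: 1924 / 8 = 240.500

240.500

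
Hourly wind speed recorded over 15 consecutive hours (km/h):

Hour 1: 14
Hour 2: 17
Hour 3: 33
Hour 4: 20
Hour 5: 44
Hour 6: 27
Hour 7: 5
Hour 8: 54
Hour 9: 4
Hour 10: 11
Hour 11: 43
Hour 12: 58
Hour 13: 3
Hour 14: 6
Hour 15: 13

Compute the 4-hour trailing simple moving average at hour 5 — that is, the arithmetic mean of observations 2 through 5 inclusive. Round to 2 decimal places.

28.50

Sum of periods 2–5: 17 + 33 + 20 + 44 = 114
Divide by 4: 114 / 4 = 28.50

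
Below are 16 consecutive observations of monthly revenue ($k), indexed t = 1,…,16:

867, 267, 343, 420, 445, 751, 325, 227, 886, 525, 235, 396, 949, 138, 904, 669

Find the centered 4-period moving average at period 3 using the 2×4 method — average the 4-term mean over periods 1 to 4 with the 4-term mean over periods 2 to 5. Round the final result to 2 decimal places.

Sum over 1–4: 867 + 267 + 343 + 420 = 1897
Sum over 2–5: 267 + 343 + 420 + 445 = 1475
CMA at t=3 = (1897 + 1475) / (2·4) = 3372 / 8 = 421.50

421.50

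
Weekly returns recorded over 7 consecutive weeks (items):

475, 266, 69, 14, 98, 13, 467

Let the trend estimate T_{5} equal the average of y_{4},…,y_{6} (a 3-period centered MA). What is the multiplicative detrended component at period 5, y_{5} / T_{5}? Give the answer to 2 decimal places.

2.35

Trend T_5 = (14 + 98 + 13) / 3 = 125/3 = 41.6667
Ratio to trend: 98 / 41.6667 = 2.35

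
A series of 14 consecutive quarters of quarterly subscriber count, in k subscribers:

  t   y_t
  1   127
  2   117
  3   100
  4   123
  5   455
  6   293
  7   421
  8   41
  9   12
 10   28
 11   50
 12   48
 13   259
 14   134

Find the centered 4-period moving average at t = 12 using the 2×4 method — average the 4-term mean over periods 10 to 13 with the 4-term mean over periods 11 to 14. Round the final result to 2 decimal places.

109.50

Sum over 10–13: 28 + 50 + 48 + 259 = 385
Sum over 11–14: 50 + 48 + 259 + 134 = 491
CMA at t=12 = (385 + 491) / (2·4) = 876 / 8 = 109.50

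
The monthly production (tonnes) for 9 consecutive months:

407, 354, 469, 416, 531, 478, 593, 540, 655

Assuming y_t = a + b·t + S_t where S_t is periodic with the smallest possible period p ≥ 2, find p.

First differences y_{t+1} − y_t: -53, 115, -53, 115, -53, 115, …
The difference pattern repeats every 2 terms and not for any smaller step, so p = 2.

2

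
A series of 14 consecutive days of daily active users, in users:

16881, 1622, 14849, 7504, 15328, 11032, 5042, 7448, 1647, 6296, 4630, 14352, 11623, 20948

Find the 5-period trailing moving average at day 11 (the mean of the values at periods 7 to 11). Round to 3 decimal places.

Sum of periods 7–11: 5042 + 7448 + 1647 + 6296 + 4630 = 25063
Divide by 5: 25063 / 5 = 5012.600

5012.600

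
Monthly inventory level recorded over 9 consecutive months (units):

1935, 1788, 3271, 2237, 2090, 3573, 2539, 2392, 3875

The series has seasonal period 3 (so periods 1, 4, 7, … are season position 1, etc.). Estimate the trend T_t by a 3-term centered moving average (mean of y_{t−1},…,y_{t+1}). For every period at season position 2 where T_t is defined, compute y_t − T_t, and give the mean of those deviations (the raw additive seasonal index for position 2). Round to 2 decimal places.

-543.33

Season position 2 occurs at t = 2, 5, 8 (where T_t is defined).
t=2: T_2 = 2331.3333; y_2 − T_2 = 1788 − 2331.3333 = -543.3333
t=5: T_5 = 2633.3333; y_5 − T_5 = 2090 − 2633.3333 = -543.3333
t=8: T_8 = 2935.3333; y_8 − T_8 = 2392 − 2935.3333 = -543.3333
Mean deviation: (-543.3333 + -543.3333 + -543.3333) / 3 = -543.33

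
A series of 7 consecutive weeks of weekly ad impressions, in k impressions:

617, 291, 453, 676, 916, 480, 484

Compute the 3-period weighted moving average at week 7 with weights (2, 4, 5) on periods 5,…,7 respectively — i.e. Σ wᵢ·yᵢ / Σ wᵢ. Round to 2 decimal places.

561.09

Weighted sum: 2·916 + 4·480 + 5·484 = 1832 + 1920 + 2420 = 6172
Weight total: 2 + 4 + 5 = 11
WMA = 6172 / 11 = 561.09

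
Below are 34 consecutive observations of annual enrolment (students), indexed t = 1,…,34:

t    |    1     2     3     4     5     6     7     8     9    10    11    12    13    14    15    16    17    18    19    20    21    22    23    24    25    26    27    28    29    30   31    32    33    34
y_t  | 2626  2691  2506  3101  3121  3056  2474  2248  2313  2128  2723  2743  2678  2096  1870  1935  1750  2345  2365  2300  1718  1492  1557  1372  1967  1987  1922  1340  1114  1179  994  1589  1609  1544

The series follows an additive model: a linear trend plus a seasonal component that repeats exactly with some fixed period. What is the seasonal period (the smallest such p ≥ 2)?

First differences y_{t+1} − y_t: 65, -185, 595, 20, -65, -582, -226, 65, -185, 595, 20, -65, -582, -226, 65, -185, …
The difference pattern repeats every 7 terms and not for any smaller step, so p = 7.

7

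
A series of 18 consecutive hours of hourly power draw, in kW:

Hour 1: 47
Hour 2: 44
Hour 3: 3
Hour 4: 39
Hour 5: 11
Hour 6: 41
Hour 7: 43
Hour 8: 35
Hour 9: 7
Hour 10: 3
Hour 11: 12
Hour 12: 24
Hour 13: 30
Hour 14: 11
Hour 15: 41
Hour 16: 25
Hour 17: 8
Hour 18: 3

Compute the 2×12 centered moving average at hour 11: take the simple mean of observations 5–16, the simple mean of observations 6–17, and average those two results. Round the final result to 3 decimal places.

23.458

Sum over 5–16: 11 + 41 + 43 + 35 + 7 + 3 + 12 + 24 + 30 + 11 + 41 + 25 = 283
Sum over 6–17: 41 + 43 + 35 + 7 + 3 + 12 + 24 + 30 + 11 + 41 + 25 + 8 = 280
CMA at t=11 = (283 + 280) / (2·12) = 563 / 24 = 23.458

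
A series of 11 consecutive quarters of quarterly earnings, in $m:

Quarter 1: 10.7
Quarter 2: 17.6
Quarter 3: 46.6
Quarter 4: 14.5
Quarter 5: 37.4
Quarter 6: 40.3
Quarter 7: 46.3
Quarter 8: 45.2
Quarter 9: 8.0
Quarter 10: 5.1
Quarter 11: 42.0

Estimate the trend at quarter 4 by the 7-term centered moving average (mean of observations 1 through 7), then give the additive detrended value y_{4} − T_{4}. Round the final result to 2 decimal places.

-15.99

Trend T_4 = (10.7 + 17.6 + 46.6 + 14.5 + 37.4 + 40.3 + 46.3) / 7 = 213.4/7 = 30.4857
Detrended value: 14.5 − 30.4857 = -15.99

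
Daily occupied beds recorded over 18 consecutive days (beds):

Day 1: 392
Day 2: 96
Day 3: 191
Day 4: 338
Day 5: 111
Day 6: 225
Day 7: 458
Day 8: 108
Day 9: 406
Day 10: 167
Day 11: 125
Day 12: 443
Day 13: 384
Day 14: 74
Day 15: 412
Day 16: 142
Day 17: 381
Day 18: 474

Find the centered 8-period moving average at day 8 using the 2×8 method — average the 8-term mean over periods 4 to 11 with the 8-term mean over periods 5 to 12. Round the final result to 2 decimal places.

Sum over 4–11: 338 + 111 + 225 + 458 + 108 + 406 + 167 + 125 = 1938
Sum over 5–12: 111 + 225 + 458 + 108 + 406 + 167 + 125 + 443 = 2043
CMA at t=8 = (1938 + 2043) / (2·8) = 3981 / 16 = 248.81

248.81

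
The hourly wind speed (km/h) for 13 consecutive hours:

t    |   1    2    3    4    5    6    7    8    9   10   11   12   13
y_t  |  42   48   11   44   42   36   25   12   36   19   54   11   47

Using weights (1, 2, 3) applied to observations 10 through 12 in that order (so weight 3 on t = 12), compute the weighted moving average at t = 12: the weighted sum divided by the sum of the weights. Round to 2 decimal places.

26.67

Weighted sum: 1·19 + 2·54 + 3·11 = 19 + 108 + 33 = 160
Weight total: 1 + 2 + 3 = 6
WMA = 160 / 6 = 26.67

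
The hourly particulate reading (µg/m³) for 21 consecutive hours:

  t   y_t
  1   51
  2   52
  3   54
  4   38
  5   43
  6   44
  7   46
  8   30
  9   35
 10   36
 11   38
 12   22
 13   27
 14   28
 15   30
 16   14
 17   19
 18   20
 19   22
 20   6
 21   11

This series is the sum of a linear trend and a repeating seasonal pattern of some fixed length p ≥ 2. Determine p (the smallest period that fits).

First differences y_{t+1} − y_t: 1, 2, -16, 5, 1, 2, -16, 5, 1, 2, …
The difference pattern repeats every 4 terms and not for any smaller step, so p = 4.

4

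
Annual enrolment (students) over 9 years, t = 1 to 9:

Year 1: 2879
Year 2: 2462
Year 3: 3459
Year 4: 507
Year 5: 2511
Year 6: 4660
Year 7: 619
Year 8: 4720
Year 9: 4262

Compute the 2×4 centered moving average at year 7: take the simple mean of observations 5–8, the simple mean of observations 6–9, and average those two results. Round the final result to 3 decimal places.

3346.375

Sum over 5–8: 2511 + 4660 + 619 + 4720 = 12510
Sum over 6–9: 4660 + 619 + 4720 + 4262 = 14261
CMA at t=7 = (12510 + 14261) / (2·4) = 26771 / 8 = 3346.375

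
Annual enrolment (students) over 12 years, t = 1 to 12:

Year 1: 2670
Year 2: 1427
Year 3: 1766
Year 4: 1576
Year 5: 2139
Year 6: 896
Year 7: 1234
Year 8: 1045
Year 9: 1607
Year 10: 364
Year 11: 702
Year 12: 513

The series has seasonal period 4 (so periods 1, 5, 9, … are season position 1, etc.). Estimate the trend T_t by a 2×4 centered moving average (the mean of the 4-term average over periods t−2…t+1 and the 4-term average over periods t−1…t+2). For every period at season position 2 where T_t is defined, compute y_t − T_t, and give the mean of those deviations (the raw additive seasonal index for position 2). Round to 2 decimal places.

Season position 2 occurs at t = 6, 10 (where T_t is defined).
t=6: T_6 = 1394.8750; y_6 − T_6 = 896 − 1394.8750 = -498.8750
t=10: T_10 = 863.0000; y_10 − T_10 = 364 − 863.0000 = -499.0000
Mean deviation: (-498.8750 + -499.0000) / 2 = -498.94

-498.94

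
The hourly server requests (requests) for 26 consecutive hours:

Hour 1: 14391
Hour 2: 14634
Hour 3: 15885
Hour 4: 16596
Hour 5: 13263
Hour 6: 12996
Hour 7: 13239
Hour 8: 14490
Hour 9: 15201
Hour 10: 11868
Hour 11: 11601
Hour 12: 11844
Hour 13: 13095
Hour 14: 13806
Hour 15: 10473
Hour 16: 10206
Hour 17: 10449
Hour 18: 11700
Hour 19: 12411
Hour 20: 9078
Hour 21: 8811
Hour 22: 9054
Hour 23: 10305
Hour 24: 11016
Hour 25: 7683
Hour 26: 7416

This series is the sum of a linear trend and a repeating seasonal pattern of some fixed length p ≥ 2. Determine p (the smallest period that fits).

First differences y_{t+1} − y_t: 243, 1251, 711, -3333, -267, 243, 1251, 711, -3333, -267, 243, 1251, …
The difference pattern repeats every 5 terms and not for any smaller step, so p = 5.

5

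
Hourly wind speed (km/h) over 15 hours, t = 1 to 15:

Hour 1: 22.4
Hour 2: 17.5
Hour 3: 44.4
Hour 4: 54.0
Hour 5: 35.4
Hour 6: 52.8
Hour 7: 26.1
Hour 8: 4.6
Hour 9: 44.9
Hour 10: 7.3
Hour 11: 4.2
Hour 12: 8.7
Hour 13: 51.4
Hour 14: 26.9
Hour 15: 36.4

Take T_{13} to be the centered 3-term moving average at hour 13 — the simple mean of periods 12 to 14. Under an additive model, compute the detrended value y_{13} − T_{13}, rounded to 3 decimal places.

22.400

Trend T_13 = (8.7 + 51.4 + 26.9) / 3 = 87.0/3 = 29.00000
Detrended value: 51.4 − 29.00000 = 22.400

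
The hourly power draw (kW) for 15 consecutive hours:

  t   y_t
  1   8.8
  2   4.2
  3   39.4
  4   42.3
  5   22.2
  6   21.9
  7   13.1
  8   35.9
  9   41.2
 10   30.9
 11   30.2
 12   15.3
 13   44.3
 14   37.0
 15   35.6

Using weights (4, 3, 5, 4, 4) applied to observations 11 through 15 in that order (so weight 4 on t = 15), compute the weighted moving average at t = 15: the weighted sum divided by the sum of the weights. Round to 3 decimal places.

Weighted sum: 4·30.2 + 3·15.3 + 5·44.3 + 4·37.0 + 4·35.6 = 120.8 + 45.9 + 221.5 + 148.0 + 142.4 = 678.6
Weight total: 4 + 3 + 5 + 4 + 4 = 20
WMA = 678.6 / 20 = 33.930

33.930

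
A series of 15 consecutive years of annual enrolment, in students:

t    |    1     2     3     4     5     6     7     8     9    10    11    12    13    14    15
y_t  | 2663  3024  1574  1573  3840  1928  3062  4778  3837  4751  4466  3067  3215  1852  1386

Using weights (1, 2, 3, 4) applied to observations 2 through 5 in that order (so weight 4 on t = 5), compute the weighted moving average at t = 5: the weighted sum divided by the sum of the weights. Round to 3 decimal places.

2625.100

Weighted sum: 1·3024 + 2·1574 + 3·1573 + 4·3840 = 3024 + 3148 + 4719 + 15360 = 26251
Weight total: 1 + 2 + 3 + 4 = 10
WMA = 26251 / 10 = 2625.100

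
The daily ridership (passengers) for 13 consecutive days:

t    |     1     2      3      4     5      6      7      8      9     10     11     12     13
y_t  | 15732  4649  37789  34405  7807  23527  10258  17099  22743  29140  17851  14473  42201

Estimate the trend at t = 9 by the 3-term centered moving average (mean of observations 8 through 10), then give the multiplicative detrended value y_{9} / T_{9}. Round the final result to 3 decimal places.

Trend T_9 = (17099 + 22743 + 29140) / 3 = 68982/3 = 22994.00000
Ratio to trend: 22743 / 22994.00000 = 0.989

0.989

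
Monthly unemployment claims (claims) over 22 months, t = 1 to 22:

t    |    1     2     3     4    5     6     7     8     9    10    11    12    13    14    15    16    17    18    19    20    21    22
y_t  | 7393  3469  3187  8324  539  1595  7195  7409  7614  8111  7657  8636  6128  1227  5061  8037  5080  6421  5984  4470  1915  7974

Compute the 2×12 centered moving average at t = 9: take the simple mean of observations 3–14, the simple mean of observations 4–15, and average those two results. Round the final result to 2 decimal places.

5713.25

Sum over 3–14: 3187 + 8324 + 539 + 1595 + 7195 + 7409 + 7614 + 8111 + 7657 + 8636 + 6128 + 1227 = 67622
Sum over 4–15: 8324 + 539 + 1595 + 7195 + 7409 + 7614 + 8111 + 7657 + 8636 + 6128 + 1227 + 5061 = 69496
CMA at t=9 = (67622 + 69496) / (2·12) = 137118 / 24 = 5713.25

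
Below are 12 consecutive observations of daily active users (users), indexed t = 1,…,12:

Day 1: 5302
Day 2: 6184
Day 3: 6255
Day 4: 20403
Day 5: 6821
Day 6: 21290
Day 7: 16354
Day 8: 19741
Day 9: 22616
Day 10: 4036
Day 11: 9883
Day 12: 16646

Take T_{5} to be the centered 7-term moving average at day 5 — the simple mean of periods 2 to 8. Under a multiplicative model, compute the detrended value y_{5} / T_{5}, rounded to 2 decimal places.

0.49

Trend T_5 = (6184 + 6255 + 20403 + 6821 + 21290 + 16354 + 19741) / 7 = 97048/7 = 13864.0000
Ratio to trend: 6821 / 13864.0000 = 0.49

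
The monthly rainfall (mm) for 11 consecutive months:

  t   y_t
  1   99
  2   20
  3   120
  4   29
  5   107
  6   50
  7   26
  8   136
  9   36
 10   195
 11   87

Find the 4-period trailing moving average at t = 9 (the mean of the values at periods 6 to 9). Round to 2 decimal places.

62.00

Sum of periods 6–9: 50 + 26 + 136 + 36 = 248
Divide by 4: 248 / 4 = 62.00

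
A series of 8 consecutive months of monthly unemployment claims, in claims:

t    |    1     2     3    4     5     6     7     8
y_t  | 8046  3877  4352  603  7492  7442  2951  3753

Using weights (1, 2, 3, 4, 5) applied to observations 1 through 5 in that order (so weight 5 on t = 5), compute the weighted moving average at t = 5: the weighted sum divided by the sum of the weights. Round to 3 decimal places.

4581.867

Weighted sum: 1·8046 + 2·3877 + 3·4352 + 4·603 + 5·7492 = 8046 + 7754 + 13056 + 2412 + 37460 = 68728
Weight total: 1 + 2 + 3 + 4 + 5 = 15
WMA = 68728 / 15 = 4581.867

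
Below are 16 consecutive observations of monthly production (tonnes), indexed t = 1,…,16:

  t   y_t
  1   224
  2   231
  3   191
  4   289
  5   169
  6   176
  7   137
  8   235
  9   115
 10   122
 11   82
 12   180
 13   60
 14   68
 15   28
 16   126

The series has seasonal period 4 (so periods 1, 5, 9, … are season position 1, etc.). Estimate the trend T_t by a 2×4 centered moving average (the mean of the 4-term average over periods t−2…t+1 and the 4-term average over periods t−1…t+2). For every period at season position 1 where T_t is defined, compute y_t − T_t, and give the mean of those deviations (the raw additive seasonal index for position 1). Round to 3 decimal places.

Season position 1 occurs at t = 5, 9, 13 (where T_t is defined).
t=5: T_5 = 199.50000; y_5 − T_5 = 169 − 199.50000 = -30.50000
t=9: T_9 = 145.37500; y_9 − T_9 = 115 − 145.37500 = -30.37500
t=13: T_13 = 90.75000; y_13 − T_13 = 60 − 90.75000 = -30.75000
Mean deviation: (-30.50000 + -30.37500 + -30.75000) / 3 = -30.542

-30.542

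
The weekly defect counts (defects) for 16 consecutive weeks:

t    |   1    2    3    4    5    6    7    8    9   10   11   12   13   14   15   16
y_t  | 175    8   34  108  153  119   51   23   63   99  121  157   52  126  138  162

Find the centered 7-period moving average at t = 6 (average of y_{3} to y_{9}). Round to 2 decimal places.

Sum of periods 3–9: 34 + 108 + 153 + 119 + 51 + 23 + 63 = 551
Divide by 7: 551 / 7 = 78.71

78.71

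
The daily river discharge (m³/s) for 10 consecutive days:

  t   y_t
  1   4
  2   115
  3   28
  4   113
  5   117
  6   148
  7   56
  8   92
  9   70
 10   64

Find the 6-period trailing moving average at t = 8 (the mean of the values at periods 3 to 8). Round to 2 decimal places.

92.33

Sum of periods 3–8: 28 + 113 + 117 + 148 + 56 + 92 = 554
Divide by 6: 554 / 6 = 92.33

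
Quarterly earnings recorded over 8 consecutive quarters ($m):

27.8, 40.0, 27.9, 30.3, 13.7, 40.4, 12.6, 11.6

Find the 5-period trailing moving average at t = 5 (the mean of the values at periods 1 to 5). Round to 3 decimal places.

Sum of periods 1–5: 27.8 + 40.0 + 27.9 + 30.3 + 13.7 = 139.7
Divide by 5: 139.7 / 5 = 27.940

27.940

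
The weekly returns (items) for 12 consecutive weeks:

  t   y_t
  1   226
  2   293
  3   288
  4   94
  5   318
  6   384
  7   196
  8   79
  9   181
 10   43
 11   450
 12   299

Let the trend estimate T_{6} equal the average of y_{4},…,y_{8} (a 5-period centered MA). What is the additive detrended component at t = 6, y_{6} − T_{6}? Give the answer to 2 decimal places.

Trend T_6 = (94 + 318 + 384 + 196 + 79) / 5 = 1071/5 = 214.2000
Detrended value: 384 − 214.2000 = 169.80

169.80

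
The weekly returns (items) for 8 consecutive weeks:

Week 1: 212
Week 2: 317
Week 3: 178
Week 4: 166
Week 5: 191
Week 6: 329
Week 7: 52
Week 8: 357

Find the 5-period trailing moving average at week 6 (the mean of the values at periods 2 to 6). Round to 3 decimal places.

236.200

Sum of periods 2–6: 317 + 178 + 166 + 191 + 329 = 1181
Divide by 5: 1181 / 5 = 236.200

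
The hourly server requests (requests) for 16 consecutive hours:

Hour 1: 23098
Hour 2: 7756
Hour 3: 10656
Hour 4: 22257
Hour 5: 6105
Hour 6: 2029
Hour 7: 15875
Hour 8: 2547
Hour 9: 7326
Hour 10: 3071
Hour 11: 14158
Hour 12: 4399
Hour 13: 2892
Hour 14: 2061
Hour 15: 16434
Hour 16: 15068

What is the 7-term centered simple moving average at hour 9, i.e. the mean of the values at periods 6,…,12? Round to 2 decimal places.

7057.86

Sum of periods 6–12: 2029 + 15875 + 2547 + 7326 + 3071 + 14158 + 4399 = 49405
Divide by 7: 49405 / 7 = 7057.86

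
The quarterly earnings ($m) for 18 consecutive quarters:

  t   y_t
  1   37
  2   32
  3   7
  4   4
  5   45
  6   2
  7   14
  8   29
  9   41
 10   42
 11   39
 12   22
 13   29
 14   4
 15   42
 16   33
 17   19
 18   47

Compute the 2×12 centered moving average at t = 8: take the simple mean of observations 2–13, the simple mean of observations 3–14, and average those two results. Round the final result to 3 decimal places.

24.333

Sum over 2–13: 32 + 7 + 4 + 45 + 2 + 14 + 29 + 41 + 42 + 39 + 22 + 29 = 306
Sum over 3–14: 7 + 4 + 45 + 2 + 14 + 29 + 41 + 42 + 39 + 22 + 29 + 4 = 278
CMA at t=8 = (306 + 278) / (2·12) = 584 / 24 = 24.333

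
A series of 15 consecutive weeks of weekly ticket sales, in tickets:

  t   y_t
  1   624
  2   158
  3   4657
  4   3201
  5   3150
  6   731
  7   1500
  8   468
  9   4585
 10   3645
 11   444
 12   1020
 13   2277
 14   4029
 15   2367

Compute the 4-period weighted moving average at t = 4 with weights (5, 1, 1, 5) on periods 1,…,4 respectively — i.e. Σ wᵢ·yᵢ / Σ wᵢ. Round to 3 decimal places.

1995.000

Weighted sum: 5·624 + 1·158 + 1·4657 + 5·3201 = 3120 + 158 + 4657 + 16005 = 23940
Weight total: 5 + 1 + 1 + 5 = 12
WMA = 23940 / 12 = 1995.000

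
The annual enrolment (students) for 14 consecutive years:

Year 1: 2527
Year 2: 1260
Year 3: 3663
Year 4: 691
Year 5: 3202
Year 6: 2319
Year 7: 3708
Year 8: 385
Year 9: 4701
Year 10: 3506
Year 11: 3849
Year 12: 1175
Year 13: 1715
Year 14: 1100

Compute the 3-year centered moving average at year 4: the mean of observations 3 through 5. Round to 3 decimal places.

2518.667

Sum of periods 3–5: 3663 + 691 + 3202 = 7556
Divide by 3: 7556 / 3 = 2518.667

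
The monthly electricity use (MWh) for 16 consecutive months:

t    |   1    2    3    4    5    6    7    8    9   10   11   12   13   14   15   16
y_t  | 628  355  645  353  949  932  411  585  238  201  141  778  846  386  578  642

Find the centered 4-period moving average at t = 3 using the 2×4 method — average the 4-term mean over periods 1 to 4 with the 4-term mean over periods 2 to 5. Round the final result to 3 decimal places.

535.375

Sum over 1–4: 628 + 355 + 645 + 353 = 1981
Sum over 2–5: 355 + 645 + 353 + 949 = 2302
CMA at t=3 = (1981 + 2302) / (2·4) = 4283 / 8 = 535.375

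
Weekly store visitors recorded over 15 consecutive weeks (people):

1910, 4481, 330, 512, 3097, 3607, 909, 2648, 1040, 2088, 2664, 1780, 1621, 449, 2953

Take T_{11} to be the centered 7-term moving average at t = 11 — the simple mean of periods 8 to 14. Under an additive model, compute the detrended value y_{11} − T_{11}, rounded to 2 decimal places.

908.29

Trend T_11 = (2648 + 1040 + 2088 + 2664 + 1780 + 1621 + 449) / 7 = 12290/7 = 1755.7143
Detrended value: 2664 − 1755.7143 = 908.29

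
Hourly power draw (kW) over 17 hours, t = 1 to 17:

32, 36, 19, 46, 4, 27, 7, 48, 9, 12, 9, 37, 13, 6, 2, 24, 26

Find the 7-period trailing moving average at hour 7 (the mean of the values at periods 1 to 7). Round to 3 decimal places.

24.429

Sum of periods 1–7: 32 + 36 + 19 + 46 + 4 + 27 + 7 = 171
Divide by 7: 171 / 7 = 24.429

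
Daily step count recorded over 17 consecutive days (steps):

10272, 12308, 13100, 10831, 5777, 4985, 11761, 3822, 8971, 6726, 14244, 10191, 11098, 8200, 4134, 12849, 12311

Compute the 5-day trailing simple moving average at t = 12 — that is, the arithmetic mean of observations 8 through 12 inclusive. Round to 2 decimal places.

Sum of periods 8–12: 3822 + 8971 + 6726 + 14244 + 10191 = 43954
Divide by 5: 43954 / 5 = 8790.80

8790.80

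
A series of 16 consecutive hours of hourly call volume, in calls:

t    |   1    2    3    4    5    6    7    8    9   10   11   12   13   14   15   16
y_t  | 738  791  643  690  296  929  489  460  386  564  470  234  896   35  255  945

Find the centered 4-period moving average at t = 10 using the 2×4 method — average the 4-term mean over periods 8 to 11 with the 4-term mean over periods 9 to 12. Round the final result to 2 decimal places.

Sum over 8–11: 460 + 386 + 564 + 470 = 1880
Sum over 9–12: 386 + 564 + 470 + 234 = 1654
CMA at t=10 = (1880 + 1654) / (2·4) = 3534 / 8 = 441.75

441.75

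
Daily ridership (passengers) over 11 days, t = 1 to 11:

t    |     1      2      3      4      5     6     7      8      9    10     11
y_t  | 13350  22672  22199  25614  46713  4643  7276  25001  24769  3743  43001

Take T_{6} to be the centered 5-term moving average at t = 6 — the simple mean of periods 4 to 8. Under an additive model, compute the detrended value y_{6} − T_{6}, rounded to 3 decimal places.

-17206.400

Trend T_6 = (25614 + 46713 + 4643 + 7276 + 25001) / 5 = 109247/5 = 21849.40000
Detrended value: 4643 − 21849.40000 = -17206.400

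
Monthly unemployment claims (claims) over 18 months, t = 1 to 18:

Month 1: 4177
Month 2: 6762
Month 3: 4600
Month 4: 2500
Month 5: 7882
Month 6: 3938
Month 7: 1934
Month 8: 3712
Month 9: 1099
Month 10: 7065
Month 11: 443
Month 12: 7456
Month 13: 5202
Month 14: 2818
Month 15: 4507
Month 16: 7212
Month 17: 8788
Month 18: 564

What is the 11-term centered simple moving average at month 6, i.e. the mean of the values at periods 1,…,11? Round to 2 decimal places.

4010.18

Sum of periods 1–11: 4177 + 6762 + 4600 + 2500 + 7882 + 3938 + 1934 + 3712 + 1099 + 7065 + 443 = 44112
Divide by 11: 44112 / 11 = 4010.18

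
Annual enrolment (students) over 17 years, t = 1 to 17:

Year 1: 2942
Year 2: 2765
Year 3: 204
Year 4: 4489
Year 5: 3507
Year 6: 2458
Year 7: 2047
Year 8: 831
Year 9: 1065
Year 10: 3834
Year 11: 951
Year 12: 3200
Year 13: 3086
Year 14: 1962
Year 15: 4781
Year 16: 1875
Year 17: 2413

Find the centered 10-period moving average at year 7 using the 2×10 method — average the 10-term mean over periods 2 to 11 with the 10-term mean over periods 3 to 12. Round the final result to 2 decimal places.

Sum over 2–11: 2765 + 204 + 4489 + 3507 + 2458 + 2047 + 831 + 1065 + 3834 + 951 = 22151
Sum over 3–12: 204 + 4489 + 3507 + 2458 + 2047 + 831 + 1065 + 3834 + 951 + 3200 = 22586
CMA at t=7 = (22151 + 22586) / (2·10) = 44737 / 20 = 2236.85

2236.85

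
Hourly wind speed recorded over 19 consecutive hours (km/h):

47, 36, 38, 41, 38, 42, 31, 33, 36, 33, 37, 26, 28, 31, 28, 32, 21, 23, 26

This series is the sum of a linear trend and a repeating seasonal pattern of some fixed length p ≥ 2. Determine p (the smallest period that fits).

First differences y_{t+1} − y_t: -11, 2, 3, -3, 4, -11, 2, 3, -3, 4, -11, 2, …
The difference pattern repeats every 5 terms and not for any smaller step, so p = 5.

5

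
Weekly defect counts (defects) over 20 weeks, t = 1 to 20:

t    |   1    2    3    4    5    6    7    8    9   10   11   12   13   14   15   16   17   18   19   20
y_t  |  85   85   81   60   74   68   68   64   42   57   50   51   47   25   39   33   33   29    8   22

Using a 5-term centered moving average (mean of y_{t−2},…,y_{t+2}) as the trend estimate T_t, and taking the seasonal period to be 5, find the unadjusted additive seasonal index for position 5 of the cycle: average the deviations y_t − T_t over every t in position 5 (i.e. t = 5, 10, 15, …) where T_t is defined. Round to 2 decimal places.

3.87

Season position 5 occurs at t = 5, 10, 15 (where T_t is defined).
t=5: T_5 = 70.2000; y_5 − T_5 = 74 − 70.2000 = 3.8000
t=10: T_10 = 52.8000; y_10 − T_10 = 57 − 52.8000 = 4.2000
t=15: T_15 = 35.4000; y_15 − T_15 = 39 − 35.4000 = 3.6000
Mean deviation: (3.8000 + 4.2000 + 3.6000) / 3 = 3.87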